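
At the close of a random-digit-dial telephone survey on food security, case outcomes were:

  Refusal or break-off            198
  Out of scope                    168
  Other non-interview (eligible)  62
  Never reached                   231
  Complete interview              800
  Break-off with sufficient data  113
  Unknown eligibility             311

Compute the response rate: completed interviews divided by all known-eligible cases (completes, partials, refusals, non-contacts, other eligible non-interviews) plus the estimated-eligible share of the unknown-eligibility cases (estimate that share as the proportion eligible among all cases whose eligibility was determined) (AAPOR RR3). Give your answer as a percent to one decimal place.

47.6%

Num = 800
Eligible (known) = 800 + 113 + 198 + 231 + 62 = 1404
e = 1404 / (1404 + 168) = 1404 / 1572 = 0.8931
Eligible share of unknowns = 0.8931 × 311 = 277.75
Denom = 1404 + 277.75 = 1681.75
RR3 = 800 / 1681.75 = 0.4757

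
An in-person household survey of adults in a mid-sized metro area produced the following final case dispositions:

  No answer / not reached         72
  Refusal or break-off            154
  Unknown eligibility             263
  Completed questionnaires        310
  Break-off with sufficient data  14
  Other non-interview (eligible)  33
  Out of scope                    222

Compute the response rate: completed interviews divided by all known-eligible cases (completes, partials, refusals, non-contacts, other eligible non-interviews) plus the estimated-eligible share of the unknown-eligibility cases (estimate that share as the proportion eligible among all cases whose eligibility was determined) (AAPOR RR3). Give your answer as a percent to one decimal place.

40.1%

Numerator → 310
Determined eligible → 310 + 14 + 154 + 72 + 33 = 583
e = 583 / (583 + 222) = 583 / 805 = 0.7242
e × U → 0.7242 × 263 = 190.46
Denom → 583 + 190.46 = 773.46
RR3 = 310 / 773.46 = 0.4008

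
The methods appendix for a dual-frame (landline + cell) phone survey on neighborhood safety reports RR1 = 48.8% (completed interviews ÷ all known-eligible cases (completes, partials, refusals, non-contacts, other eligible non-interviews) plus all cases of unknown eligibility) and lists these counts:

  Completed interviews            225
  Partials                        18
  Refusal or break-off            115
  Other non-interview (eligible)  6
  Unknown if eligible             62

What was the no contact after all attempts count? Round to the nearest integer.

35

RR1 = 225 / D = 0.488
D = 225 / 0.488 = 461.1
Remaining denominator categories sum to 426
no contact after all attempts = 461.1 − 426 ≈ 35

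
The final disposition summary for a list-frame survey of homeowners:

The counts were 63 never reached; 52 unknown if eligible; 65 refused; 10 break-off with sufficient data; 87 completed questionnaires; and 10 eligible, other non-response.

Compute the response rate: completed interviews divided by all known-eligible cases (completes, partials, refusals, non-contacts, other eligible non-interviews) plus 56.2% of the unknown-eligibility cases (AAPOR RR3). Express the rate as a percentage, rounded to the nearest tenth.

Top → 87
Eligible (known) → 87 + 10 + 65 + 63 + 10 = 235
e × U → 0.5620 × 52 = 29.22
Denom → 235 + 29.22 = 264.22
RR3 = 87 / 264.22 = 0.3293

32.9%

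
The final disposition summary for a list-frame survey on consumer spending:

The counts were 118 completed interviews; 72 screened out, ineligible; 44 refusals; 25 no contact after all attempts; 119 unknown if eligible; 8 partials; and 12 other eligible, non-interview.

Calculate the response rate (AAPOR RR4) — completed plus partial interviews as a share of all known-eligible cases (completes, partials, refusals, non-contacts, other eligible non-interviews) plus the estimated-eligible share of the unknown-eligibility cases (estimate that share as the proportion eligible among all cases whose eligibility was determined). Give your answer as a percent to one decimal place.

42.7%

Top: 118 + 8 = 126
Known eligible: 118 + 8 + 44 + 25 + 12 = 207
e = 207 / (207 + 72) = 207 / 279 = 0.7419
Estimated eligible among unknowns: 0.7419 × 119 = 88.29
Denom: 207 + 88.29 = 295.29
RR4 = 126 / 295.29 = 0.4267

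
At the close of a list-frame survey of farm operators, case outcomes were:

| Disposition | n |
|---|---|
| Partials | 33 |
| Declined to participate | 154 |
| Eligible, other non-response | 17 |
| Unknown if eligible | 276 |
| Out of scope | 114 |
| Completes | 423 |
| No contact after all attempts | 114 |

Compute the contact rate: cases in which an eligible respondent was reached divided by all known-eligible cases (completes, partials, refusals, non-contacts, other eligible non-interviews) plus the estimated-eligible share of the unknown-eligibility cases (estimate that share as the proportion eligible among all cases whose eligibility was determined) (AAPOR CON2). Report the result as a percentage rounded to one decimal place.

Num: 423 + 33 + 154 + 17 = 627
Determined eligible: 423 + 33 + 154 + 114 + 17 = 741
e = 741 / (741 + 114) = 741 / 855 = 0.8667
e × U: 0.8667 × 276 = 239.21
Base: 741 + 239.21 = 980.21
CON2 = 627 / 980.21 = 0.6397

64.0%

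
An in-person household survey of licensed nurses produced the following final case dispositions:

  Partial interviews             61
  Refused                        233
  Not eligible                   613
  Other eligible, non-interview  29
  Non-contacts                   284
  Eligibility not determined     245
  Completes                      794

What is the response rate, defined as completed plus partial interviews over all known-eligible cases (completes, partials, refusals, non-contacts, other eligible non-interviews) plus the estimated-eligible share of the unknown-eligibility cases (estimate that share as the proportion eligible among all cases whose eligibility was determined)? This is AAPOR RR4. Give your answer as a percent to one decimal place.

54.4%

Top: 794 + 61 = 855
Determined eligible: 794 + 61 + 233 + 284 + 29 = 1401
e = 1401 / (1401 + 613) = 1401 / 2014 = 0.6956
e × U: 0.6956 × 245 = 170.42
Denom: 1401 + 170.42 = 1571.42
RR4 = 855 / 1571.42 = 0.5441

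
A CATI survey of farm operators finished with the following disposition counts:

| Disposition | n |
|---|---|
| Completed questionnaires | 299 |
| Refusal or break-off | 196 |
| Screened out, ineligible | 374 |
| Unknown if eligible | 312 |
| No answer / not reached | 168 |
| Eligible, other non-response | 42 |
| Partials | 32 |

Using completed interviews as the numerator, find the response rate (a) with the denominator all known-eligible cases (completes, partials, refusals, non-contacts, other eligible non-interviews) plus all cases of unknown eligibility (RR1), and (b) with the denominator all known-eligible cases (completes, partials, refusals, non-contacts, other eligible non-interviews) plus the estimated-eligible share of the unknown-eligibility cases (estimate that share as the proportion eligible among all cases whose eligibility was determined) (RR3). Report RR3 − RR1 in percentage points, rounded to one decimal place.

Numerator → 299
Denominator → 299 + 32 + 196 + 168 + 42 + 312 = 1049
RR1 = 299 / 1049 = 0.2850
Known eligible → 299 + 32 + 196 + 168 + 42 = 737
e = 737 / (737 + 374) = 737 / 1111 = 0.6634
e × U → 0.6634 × 312 = 206.98
Denominator → 737 + 206.98 = 943.98
RR3 = 299 / 943.98 = 0.3167
Difference = 31.67 − 28.50 = 3.17 percentage points

3.2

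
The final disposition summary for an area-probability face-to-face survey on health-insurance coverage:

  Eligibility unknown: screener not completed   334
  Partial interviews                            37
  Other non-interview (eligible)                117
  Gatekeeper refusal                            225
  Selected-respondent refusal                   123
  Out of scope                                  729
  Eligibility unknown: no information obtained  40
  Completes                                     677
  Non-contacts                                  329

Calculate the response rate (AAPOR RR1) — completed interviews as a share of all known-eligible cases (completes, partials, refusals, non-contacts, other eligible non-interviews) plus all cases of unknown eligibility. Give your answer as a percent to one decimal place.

Refusal or break-off = 225 + 123 = 348
Unknown if eligible = 334 + 40 = 374
Numerator: 677
Denominator: 677 + 37 + 348 + 329 + 117 + 374 = 1882
RR1 = 677 / 1882 = 0.3597

36.0%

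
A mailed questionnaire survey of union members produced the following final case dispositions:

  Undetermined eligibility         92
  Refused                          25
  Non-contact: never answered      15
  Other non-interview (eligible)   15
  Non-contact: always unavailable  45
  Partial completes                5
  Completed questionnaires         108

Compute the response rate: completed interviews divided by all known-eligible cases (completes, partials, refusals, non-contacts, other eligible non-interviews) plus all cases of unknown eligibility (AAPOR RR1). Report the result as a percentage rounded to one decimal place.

No answer / not reached = 15 + 45 = 60
Num → 108
Denom → 108 + 5 + 25 + 60 + 15 + 92 = 305
RR1 = 108 / 305 = 0.3541

35.4%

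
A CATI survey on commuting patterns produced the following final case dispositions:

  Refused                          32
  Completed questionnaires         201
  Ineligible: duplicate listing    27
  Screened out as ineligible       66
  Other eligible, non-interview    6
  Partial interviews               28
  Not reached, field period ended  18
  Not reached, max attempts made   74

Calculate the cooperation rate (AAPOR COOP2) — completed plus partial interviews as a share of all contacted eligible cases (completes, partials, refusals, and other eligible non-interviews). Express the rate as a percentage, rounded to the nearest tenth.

85.8%

No contact after all attempts = 18 + 74 = 92
Not eligible = 66 + 27 = 93
Numerator: 201 + 28 = 229
Denominator: 201 + 28 + 32 + 6 = 267
COOP2 = 229 / 267 = 0.8577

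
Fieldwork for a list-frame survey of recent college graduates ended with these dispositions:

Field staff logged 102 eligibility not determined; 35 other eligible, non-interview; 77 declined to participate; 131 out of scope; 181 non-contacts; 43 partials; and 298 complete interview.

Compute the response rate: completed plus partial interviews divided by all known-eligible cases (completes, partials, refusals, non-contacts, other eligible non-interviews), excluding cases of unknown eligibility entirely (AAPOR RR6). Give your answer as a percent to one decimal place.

Top → 298 + 43 = 341
Denominator → 298 + 43 + 77 + 181 + 35 = 634
RR6 = 341 / 634 = 0.5379

53.8%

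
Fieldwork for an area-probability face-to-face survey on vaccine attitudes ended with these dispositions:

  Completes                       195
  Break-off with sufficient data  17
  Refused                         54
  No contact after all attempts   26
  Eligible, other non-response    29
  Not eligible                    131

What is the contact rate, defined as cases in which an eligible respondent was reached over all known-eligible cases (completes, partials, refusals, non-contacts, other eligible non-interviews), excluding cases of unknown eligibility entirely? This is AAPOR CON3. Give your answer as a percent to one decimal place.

91.9%

Num: 195 + 17 + 54 + 29 = 295
Base: 195 + 17 + 54 + 26 + 29 = 321
CON3 = 295 / 321 = 0.9190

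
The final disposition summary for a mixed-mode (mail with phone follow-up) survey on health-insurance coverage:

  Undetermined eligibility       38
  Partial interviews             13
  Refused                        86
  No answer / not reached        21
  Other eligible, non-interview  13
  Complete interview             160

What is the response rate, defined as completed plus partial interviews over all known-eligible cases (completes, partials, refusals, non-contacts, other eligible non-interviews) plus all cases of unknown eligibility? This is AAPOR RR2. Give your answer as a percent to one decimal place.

52.3%

Numerator: 160 + 13 = 173
Denom: 160 + 13 + 86 + 21 + 13 + 38 = 331
RR2 = 173 / 331 = 0.5227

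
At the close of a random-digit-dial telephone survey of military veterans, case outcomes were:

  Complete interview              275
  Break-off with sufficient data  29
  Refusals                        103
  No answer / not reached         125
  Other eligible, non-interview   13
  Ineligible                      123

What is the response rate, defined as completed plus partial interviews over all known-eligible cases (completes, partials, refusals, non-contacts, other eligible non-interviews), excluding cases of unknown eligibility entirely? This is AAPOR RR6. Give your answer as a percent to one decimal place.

Top → 275 + 29 = 304
Base → 275 + 29 + 103 + 125 + 13 = 545
RR6 = 304 / 545 = 0.5578

55.8%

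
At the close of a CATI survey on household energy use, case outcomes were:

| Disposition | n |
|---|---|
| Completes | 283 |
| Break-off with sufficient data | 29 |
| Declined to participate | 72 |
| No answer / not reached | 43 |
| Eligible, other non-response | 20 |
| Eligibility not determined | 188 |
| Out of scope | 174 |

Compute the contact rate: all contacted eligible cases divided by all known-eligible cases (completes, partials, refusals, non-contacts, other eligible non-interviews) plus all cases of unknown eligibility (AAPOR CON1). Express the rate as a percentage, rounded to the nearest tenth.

63.6%

Num → 283 + 29 + 72 + 20 = 404
Denom → 283 + 29 + 72 + 43 + 20 + 188 = 635
CON1 = 404 / 635 = 0.6362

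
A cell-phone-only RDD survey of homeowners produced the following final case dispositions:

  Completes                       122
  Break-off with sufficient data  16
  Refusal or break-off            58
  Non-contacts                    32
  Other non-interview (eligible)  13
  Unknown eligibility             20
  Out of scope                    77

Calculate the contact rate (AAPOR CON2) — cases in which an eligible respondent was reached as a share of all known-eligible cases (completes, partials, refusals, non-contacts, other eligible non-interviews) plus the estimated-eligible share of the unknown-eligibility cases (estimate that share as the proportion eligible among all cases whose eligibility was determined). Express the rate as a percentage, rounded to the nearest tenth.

81.6%

Num: 122 + 16 + 58 + 13 = 209
Known eligible: 122 + 16 + 58 + 32 + 13 = 241
e = 241 / (241 + 77) = 241 / 318 = 0.7579
e × U: 0.7579 × 20 = 15.16
Base: 241 + 15.16 = 256.16
CON2 = 209 / 256.16 = 0.8159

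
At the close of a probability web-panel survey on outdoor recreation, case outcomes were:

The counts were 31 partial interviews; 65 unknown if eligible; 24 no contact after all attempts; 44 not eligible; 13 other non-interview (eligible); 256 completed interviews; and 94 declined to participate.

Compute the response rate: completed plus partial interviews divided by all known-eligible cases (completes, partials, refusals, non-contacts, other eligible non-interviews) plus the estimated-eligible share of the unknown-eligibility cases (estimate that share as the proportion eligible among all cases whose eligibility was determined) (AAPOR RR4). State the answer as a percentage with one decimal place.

60.2%

Numerator: 256 + 31 = 287
Determined eligible: 256 + 31 + 94 + 24 + 13 = 418
e = 418 / (418 + 44) = 418 / 462 = 0.9048
Eligible share of unknowns: 0.9048 × 65 = 58.81
Denom: 418 + 58.81 = 476.81
RR4 = 287 / 476.81 = 0.6019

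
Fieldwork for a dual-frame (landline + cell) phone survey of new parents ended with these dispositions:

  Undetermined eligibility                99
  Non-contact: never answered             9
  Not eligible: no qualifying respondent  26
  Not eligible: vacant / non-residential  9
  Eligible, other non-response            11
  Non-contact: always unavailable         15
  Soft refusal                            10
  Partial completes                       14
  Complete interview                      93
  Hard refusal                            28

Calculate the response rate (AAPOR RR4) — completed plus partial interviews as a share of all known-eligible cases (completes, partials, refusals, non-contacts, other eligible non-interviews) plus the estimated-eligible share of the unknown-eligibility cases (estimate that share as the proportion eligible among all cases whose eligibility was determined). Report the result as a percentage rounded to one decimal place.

40.7%

Refused = 28 + 10 = 38
Non-contacts = 9 + 15 = 24
Out of scope = 26 + 9 = 35
Num → 93 + 14 = 107
Determined eligible → 93 + 14 + 38 + 24 + 11 = 180
e = 180 / (180 + 35) = 180 / 215 = 0.8372
e × U → 0.8372 × 99 = 82.88
Base → 180 + 82.88 = 262.88
RR4 = 107 / 262.88 = 0.4070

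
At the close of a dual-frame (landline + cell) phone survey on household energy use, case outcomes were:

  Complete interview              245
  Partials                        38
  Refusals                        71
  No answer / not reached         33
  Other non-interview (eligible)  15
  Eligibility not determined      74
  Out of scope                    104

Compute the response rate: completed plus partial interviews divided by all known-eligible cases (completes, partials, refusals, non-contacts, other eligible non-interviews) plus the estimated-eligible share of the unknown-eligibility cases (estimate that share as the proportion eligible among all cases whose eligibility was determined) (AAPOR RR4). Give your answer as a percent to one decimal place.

61.4%

Top = 245 + 38 = 283
Eligible (known) = 245 + 38 + 71 + 33 + 15 = 402
e = 402 / (402 + 104) = 402 / 506 = 0.7945
Eligible share of unknowns = 0.7945 × 74 = 58.79
Denom = 402 + 58.79 = 460.79
RR4 = 283 / 460.79 = 0.6142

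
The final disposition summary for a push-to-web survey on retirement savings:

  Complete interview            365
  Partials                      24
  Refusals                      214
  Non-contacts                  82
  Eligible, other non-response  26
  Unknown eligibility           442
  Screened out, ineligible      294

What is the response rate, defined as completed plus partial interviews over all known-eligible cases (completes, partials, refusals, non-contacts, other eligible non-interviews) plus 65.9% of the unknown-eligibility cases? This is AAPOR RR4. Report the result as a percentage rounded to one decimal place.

Numerator → 365 + 24 = 389
Eligible (known) → 365 + 24 + 214 + 82 + 26 = 711
Eligible share of unknowns → 0.6590 × 442 = 291.28
Denominator → 711 + 291.28 = 1002.28
RR4 = 389 / 1002.28 = 0.3881

38.8%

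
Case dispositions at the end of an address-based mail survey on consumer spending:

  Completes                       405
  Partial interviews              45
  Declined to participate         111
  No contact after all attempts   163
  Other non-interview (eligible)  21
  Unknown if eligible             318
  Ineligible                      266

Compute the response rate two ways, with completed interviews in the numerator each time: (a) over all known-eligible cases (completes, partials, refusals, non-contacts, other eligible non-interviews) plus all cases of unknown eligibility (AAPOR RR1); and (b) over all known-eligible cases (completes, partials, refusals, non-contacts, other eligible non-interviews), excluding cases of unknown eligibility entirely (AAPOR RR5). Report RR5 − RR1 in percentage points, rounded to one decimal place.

16.3

Top: 405
Denom: 405 + 45 + 111 + 163 + 21 + 318 = 1063
RR1 = 405 / 1063 = 0.3810
Denom: 405 + 45 + 111 + 163 + 21 = 745
RR5 = 405 / 745 = 0.5436
Difference = 54.36 − 38.10 = 16.26 percentage points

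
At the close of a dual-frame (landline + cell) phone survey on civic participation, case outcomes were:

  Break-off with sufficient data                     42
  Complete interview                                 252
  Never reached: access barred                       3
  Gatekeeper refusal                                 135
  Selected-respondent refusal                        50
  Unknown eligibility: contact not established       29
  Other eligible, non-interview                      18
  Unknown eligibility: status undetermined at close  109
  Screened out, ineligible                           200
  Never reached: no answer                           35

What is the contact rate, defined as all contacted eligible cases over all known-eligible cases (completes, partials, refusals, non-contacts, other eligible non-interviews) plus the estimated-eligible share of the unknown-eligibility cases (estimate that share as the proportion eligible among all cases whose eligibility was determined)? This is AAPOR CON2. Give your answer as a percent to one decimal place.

78.2%

Refusal or break-off = 135 + 50 = 185
Non-contacts = 35 + 3 = 38
Unknown eligibility = 29 + 109 = 138
Numerator: 252 + 42 + 185 + 18 = 497
Known eligible: 252 + 42 + 185 + 38 + 18 = 535
e = 535 / (535 + 200) = 535 / 735 = 0.7279
Eligible share of unknowns: 0.7279 × 138 = 100.45
Base: 535 + 100.45 = 635.45
CON2 = 497 / 635.45 = 0.7821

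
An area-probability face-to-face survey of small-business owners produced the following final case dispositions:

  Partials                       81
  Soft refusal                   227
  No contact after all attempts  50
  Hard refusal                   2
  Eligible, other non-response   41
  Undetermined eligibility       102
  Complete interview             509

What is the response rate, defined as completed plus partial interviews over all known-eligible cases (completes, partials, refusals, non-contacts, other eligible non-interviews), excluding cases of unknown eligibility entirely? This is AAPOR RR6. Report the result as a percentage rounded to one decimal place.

Refusals = 2 + 227 = 229
Numerator: 509 + 81 = 590
Denom: 509 + 81 + 229 + 50 + 41 = 910
RR6 = 590 / 910 = 0.6484

64.8%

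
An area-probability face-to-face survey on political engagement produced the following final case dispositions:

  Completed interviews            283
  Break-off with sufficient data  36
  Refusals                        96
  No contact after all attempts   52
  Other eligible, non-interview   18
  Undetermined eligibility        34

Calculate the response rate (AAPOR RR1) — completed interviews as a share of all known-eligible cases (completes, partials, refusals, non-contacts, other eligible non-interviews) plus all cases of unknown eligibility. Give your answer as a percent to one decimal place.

Numerator: 283
Denominator: 283 + 36 + 96 + 52 + 18 + 34 = 519
RR1 = 283 / 519 = 0.5453

54.5%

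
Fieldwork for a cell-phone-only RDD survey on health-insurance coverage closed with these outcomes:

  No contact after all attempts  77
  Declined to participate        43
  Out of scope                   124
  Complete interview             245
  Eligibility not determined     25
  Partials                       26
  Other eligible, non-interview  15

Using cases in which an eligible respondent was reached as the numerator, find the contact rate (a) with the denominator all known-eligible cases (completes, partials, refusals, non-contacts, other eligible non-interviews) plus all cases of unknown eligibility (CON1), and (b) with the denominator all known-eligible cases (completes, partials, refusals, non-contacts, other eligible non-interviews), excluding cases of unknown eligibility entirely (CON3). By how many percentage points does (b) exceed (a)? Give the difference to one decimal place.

Top = 245 + 26 + 43 + 15 = 329
Base = 245 + 26 + 43 + 77 + 15 + 25 = 431
CON1 = 329 / 431 = 0.7633
Base = 245 + 26 + 43 + 77 + 15 = 406
CON3 = 329 / 406 = 0.8103
Difference = 81.03 − 76.33 = 4.70 percentage points

4.7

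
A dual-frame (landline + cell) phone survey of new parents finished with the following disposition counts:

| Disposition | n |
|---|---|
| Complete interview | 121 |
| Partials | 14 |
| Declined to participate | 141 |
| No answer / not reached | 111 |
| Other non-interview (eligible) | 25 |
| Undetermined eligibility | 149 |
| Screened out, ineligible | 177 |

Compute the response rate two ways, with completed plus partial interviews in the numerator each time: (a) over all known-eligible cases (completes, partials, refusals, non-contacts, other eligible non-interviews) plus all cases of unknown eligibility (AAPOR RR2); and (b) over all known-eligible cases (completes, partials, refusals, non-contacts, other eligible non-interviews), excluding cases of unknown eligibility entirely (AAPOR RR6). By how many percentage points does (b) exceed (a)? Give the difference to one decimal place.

8.7

Num: 121 + 14 = 135
Denominator: 121 + 14 + 141 + 111 + 25 + 149 = 561
RR2 = 135 / 561 = 0.2406
Denominator: 121 + 14 + 141 + 111 + 25 = 412
RR6 = 135 / 412 = 0.3277
Difference = 32.77 − 24.06 = 8.71 percentage points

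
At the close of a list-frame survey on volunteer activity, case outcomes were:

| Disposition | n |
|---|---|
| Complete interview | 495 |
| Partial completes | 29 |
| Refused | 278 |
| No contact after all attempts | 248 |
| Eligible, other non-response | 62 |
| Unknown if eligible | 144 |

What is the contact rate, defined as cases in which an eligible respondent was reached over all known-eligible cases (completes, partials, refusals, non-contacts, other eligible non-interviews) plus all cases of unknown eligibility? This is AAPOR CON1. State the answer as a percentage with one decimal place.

68.8%

Numerator = 495 + 29 + 278 + 62 = 864
Denom = 495 + 29 + 278 + 248 + 62 + 144 = 1256
CON1 = 864 / 1256 = 0.6879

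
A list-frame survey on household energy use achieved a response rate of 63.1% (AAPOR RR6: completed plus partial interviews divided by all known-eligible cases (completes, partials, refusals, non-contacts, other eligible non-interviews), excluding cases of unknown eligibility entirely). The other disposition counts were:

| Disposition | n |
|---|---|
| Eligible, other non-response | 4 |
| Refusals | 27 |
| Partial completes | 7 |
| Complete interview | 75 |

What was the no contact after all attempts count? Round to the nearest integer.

Top: 75 + 7 = 82
RR6 = 82 / D = 0.631
D = 82 / 0.631 = 130.0
Rest of base = 113
no contact after all attempts = 130.0 − 113 ≈ 17

17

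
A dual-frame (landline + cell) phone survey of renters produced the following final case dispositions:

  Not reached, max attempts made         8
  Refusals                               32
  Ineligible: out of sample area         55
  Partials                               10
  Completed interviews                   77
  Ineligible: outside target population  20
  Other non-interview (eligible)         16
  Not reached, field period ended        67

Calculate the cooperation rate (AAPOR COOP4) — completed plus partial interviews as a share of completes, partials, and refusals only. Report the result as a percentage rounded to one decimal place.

Never reached = 67 + 8 = 75
Screened out, ineligible = 20 + 55 = 75
Num = 77 + 10 = 87
Base = 77 + 10 + 32 = 119
COOP4 = 87 / 119 = 0.7311

73.1%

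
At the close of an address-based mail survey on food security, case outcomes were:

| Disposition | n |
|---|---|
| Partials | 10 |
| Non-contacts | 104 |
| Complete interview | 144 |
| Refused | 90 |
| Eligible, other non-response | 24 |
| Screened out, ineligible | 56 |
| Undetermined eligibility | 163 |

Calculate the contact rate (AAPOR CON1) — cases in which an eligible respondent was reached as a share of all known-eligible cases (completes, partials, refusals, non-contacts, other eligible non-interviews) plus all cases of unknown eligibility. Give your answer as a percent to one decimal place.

Num = 144 + 10 + 90 + 24 = 268
Base = 144 + 10 + 90 + 104 + 24 + 163 = 535
CON1 = 268 / 535 = 0.5009

50.1%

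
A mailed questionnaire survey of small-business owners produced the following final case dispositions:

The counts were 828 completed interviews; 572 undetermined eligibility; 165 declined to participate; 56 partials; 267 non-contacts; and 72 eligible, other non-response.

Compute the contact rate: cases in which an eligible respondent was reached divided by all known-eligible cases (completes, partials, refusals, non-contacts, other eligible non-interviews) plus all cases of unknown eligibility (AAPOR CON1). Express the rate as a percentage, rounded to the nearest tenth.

Top: 828 + 56 + 165 + 72 = 1121
Denom: 828 + 56 + 165 + 267 + 72 + 572 = 1960
CON1 = 1121 / 1960 = 0.5719

57.2%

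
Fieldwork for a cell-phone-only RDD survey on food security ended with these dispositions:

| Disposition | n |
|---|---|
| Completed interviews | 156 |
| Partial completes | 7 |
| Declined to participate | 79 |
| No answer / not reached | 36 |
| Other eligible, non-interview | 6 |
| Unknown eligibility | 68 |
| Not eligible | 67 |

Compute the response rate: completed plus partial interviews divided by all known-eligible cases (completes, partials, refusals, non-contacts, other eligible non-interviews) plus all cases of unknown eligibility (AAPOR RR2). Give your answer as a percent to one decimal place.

Num → 156 + 7 = 163
Denominator → 156 + 7 + 79 + 36 + 6 + 68 = 352
RR2 = 163 / 352 = 0.4631

46.3%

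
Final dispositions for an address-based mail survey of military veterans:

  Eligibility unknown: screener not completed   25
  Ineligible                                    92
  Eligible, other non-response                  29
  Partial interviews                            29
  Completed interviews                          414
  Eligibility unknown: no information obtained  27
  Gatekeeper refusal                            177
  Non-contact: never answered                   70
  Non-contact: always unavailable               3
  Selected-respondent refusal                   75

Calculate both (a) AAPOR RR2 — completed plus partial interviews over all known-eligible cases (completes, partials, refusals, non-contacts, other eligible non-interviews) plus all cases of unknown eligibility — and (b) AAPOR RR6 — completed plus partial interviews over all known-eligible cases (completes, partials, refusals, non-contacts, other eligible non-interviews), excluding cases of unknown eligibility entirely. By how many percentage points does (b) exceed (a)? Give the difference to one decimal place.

Refused = 177 + 75 = 252
Never reached = 70 + 3 = 73
Eligibility not determined = 25 + 27 = 52
Numerator = 414 + 29 = 443
Denom = 414 + 29 + 252 + 73 + 29 + 52 = 849
RR2 = 443 / 849 = 0.5218
Denom = 414 + 29 + 252 + 73 + 29 = 797
RR6 = 443 / 797 = 0.5558
Difference = 55.58 − 52.18 = 3.40 percentage points

3.4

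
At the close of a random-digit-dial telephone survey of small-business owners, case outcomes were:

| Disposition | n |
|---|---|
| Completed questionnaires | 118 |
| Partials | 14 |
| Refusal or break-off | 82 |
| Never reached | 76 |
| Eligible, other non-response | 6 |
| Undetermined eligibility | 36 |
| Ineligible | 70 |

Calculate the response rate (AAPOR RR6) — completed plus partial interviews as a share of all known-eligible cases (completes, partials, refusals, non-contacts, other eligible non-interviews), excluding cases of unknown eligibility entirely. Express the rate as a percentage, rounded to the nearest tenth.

44.6%

Num: 118 + 14 = 132
Denominator: 118 + 14 + 82 + 76 + 6 = 296
RR6 = 132 / 296 = 0.4459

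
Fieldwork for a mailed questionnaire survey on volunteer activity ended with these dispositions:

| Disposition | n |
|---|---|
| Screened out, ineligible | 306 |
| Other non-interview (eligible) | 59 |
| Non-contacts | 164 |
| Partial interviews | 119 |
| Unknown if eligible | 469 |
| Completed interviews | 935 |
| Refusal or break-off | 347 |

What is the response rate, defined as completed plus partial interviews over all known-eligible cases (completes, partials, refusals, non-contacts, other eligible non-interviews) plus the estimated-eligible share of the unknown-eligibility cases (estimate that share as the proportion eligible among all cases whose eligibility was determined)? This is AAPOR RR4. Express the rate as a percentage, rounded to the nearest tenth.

Numerator → 935 + 119 = 1054
Determined eligible → 935 + 119 + 347 + 164 + 59 = 1624
e = 1624 / (1624 + 306) = 1624 / 1930 = 0.8415
Estimated eligible among unknowns → 0.8415 × 469 = 394.66
Base → 1624 + 394.66 = 2018.66
RR4 = 1054 / 2018.66 = 0.5221

52.2%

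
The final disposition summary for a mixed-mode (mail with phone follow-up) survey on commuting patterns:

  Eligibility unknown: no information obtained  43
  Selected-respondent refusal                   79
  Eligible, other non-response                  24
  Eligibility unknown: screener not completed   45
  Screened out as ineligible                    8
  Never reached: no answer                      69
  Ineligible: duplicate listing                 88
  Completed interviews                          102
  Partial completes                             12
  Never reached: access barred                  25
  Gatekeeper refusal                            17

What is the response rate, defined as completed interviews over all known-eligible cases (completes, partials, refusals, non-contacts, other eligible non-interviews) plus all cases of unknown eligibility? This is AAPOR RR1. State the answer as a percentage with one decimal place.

24.5%

Declined to participate = 17 + 79 = 96
Non-contacts = 69 + 25 = 94
Unknown if eligible = 45 + 43 = 88
Out of scope = 8 + 88 = 96
Numerator = 102
Base = 102 + 12 + 96 + 94 + 24 + 88 = 416
RR1 = 102 / 416 = 0.2452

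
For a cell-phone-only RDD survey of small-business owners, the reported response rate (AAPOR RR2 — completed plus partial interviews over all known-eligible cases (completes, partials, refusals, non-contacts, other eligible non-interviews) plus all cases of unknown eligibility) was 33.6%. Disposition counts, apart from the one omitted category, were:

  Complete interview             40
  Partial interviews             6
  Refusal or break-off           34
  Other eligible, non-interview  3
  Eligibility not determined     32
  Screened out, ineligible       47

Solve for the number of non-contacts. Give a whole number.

22

Numerator: 40 + 6 = 46
RR2 = 46 / D = 0.336
D = 46 / 0.336 = 136.9
Rest of base = 115
non-contacts = 136.9 − 115 ≈ 22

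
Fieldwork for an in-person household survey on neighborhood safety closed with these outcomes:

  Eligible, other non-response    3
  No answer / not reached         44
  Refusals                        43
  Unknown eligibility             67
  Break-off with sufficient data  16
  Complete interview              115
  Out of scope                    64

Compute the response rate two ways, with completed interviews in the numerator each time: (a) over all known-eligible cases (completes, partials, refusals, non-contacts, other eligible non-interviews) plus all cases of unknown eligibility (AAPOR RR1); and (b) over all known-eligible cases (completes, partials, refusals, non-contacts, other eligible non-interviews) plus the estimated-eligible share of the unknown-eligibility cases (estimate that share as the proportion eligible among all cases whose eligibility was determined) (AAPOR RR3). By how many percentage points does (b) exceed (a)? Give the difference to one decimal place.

2.2

Numerator: 115
Denominator: 115 + 16 + 43 + 44 + 3 + 67 = 288
RR1 = 115 / 288 = 0.3993
Eligible (known): 115 + 16 + 43 + 44 + 3 = 221
e = 221 / (221 + 64) = 221 / 285 = 0.7754
Estimated eligible among unknowns: 0.7754 × 67 = 51.95
Denominator: 221 + 51.95 = 272.95
RR3 = 115 / 272.95 = 0.4213
Difference = 42.13 − 39.93 = 2.20 percentage points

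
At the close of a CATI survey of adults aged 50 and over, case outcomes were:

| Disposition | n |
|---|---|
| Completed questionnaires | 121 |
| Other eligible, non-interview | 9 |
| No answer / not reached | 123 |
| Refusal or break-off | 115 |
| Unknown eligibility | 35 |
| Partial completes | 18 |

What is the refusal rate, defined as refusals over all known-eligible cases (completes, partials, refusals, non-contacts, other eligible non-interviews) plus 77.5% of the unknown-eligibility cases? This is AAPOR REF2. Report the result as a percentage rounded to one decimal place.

Num → 115
Eligible (known) → 121 + 18 + 115 + 123 + 9 = 386
e × U → 0.7750 × 35 = 27.12
Base → 386 + 27.12 = 413.12
REF2 = 115 / 413.12 = 0.2784

27.8%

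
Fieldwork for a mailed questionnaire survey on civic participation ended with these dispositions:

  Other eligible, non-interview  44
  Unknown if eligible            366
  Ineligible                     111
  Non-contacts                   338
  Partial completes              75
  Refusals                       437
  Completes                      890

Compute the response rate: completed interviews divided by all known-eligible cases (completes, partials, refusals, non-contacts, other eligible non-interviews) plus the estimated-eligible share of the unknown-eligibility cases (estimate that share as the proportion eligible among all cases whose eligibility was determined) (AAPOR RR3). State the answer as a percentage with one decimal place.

Num = 890
Known eligible = 890 + 75 + 437 + 338 + 44 = 1784
e = 1784 / (1784 + 111) = 1784 / 1895 = 0.9414
Eligible share of unknowns = 0.9414 × 366 = 344.55
Denominator = 1784 + 344.55 = 2128.55
RR3 = 890 / 2128.55 = 0.4181

41.8%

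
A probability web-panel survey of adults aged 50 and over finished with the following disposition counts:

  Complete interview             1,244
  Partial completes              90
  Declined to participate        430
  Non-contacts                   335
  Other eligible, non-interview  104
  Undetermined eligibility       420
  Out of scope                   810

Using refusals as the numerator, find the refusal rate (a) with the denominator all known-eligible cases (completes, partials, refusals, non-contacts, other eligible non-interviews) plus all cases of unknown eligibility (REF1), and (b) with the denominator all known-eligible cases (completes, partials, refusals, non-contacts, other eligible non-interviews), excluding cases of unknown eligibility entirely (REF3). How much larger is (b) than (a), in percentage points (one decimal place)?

3.1

Num: 430
Denominator: 1244 + 90 + 430 + 335 + 104 + 420 = 2623
REF1 = 430 / 2623 = 0.1639
Denominator: 1244 + 90 + 430 + 335 + 104 = 2203
REF3 = 430 / 2203 = 0.1952
Difference = 19.52 − 16.39 = 3.13 percentage points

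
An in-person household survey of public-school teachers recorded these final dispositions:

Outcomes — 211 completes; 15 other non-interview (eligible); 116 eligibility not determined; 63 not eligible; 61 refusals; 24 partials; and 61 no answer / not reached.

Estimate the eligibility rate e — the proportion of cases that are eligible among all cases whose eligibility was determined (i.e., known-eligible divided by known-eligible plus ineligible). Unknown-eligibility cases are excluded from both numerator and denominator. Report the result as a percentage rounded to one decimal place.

85.5%

Eligible (known): 211 + 24 + 61 + 61 + 15 = 372
e = 372 / (372 + 63) = 372 / 435 = 0.8552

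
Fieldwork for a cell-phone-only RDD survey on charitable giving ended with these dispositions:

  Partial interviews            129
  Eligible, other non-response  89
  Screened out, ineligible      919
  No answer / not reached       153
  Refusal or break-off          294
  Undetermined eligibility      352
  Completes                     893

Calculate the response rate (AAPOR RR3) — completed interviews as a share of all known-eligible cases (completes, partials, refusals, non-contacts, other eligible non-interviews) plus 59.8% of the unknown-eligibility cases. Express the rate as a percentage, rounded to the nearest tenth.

Num: 893
Determined eligible: 893 + 129 + 294 + 153 + 89 = 1558
Eligible share of unknowns: 0.5980 × 352 = 210.50
Denom: 1558 + 210.50 = 1768.50
RR3 = 893 / 1768.50 = 0.5049

50.5%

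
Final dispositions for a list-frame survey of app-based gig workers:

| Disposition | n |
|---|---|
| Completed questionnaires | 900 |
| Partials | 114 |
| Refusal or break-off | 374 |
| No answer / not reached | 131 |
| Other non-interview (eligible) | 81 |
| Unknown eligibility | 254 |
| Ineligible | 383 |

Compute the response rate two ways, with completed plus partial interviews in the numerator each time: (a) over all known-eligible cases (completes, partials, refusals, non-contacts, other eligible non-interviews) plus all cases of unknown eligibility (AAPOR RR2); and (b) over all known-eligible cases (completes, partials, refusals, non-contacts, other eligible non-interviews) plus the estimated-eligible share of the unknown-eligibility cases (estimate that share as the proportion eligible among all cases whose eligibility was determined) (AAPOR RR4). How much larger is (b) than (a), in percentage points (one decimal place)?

1.5

Num: 900 + 114 = 1014
Denom: 900 + 114 + 374 + 131 + 81 + 254 = 1854
RR2 = 1014 / 1854 = 0.5469
Eligible (known): 900 + 114 + 374 + 131 + 81 = 1600
e = 1600 / (1600 + 383) = 1600 / 1983 = 0.8069
Eligible share of unknowns: 0.8069 × 254 = 204.95
Denom: 1600 + 204.95 = 1804.95
RR4 = 1014 / 1804.95 = 0.5618
Difference = 56.18 − 54.69 = 1.49 percentage points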